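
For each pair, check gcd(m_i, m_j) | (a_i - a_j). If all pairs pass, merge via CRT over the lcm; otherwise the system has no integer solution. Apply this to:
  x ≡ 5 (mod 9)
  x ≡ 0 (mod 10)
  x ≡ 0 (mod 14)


Moduli 9, 10, 14 are not pairwise coprime, so CRT works modulo lcm(m_i) when all pairwise compatibility conditions hold.
Pairwise compatibility: gcd(m_i, m_j) must divide a_i - a_j for every pair.
Merge one congruence at a time:
  Start: x ≡ 5 (mod 9).
  Combine with x ≡ 0 (mod 10): gcd(9, 10) = 1; 0 - 5 = -5, which IS divisible by 1, so compatible.
    Write x = 5 + 9·t and substitute into x ≡ 0 (mod 10): 9·t ≡ 0 − 5 = -5 (mod 10).
    Reduce coefficients mod 10: 9·t ≡ 5 (mod 10).
    The inverse of 9 mod 10 is 9 (since 9·9 = 81 = 8·10 + 1), so t ≡ 9·5 = 45 ≡ 5 (mod 10).
    Then x = 5 + 9·5 = 50, valid modulo lcm(9, 10) = 90: x ≡ 50 (mod 90).
  Combine with x ≡ 0 (mod 14): gcd(90, 14) = 2; 0 - 50 = -50, which IS divisible by 2, so compatible.
    Write x = 50 + 90·t and substitute into x ≡ 0 (mod 14): 90·t ≡ 0 − 50 = -50 (mod 14).
    Divide the congruence (and modulus) by g = 2: 45·t ≡ -25 (mod 7).
    Reduce coefficients mod 7: 3·t ≡ 3 (mod 7).
    The inverse of 3 mod 7 is 5 (since 3·5 = 15 = 2·7 + 1), so t ≡ 5·3 = 15 ≡ 1 (mod 7).
    Then x = 50 + 90·1 = 140, valid modulo lcm(90, 14) = 630: x ≡ 140 (mod 630).
Verify: 140 mod 9 = 5, 140 mod 10 = 0, 140 mod 14 = 0.

x ≡ 140 (mod 630).


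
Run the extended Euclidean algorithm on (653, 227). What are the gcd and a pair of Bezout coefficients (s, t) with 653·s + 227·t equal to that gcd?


Euclidean algorithm on (653, 227) — divide until remainder is 0:
  653 = 2 · 227 + 199
  227 = 1 · 199 + 28
  199 = 7 · 28 + 3
  28 = 9 · 3 + 1
  3 = 3 · 1 + 0
gcd(653, 227) = 1.
Track Bezout coefficients alongside the remainders: start with r₀ = 653 = a·1 + b·0 (s = 1, t = 0) and r₁ = 227 = a·0 + b·1 (s = 0, t = 1); each new remainder r_{k+1} = r_{k-1} − q_k·r_k inherits s_{k+1} = s_{k-1} − q_k·s_k, t_{k+1} = t_{k-1} − q_k·t_k, so r_k = a·s_k + b·t_k at every step:
  q = 2: r = 199, s = 1 − 2·0 = 1, t = 0 − 2·1 = -2  (check: 653·1 + 227·(-2) = 199)
  q = 1: r = 28, s = 0 − 1·1 = -1, t = 1 − 1·(-2) = 3  (check: 653·(-1) + 227·3 = 28)
  q = 7: r = 3, s = 1 − 7·(-1) = 8, t = -2 − 7·3 = -23  (check: 653·8 + 227·(-23) = 3)
  q = 9: r = 1, s = -1 − 9·8 = -73, t = 3 − 9·(-23) = 210  (check: 653·(-73) + 227·210 = 1)
The row with r = 1 (the gcd) gives the Bezout coefficients s = -73, t = 210.
Result: 653 · (-73) + 227 · (210) = 1.

gcd(653, 227) = 1; s = -73, t = 210 (check: 653·(-73) + 227·210 = 1).


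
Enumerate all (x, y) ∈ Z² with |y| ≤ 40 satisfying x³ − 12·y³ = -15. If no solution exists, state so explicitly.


The equation is x³ - 12y³ = -15. For fixed y, x³ = 12·y³ − 15, so a solution requires the RHS to be a perfect cube.
Strategy: iterate y from -40 to 40, compute RHS = 12·y³ − 15, and check whether it is a (positive or negative) perfect cube.
Check small values of y:
  y = 0: RHS = -15 is not a perfect cube.
  y = 1: RHS = -3 is not a perfect cube.
  y = -1: RHS = -27 = (-3)³ ⇒ x = -3 works.
  y = 2: RHS = 81 is not a perfect cube.
  y = -2: RHS = -111 is not a perfect cube.
  y = 3: RHS = 309 is not a perfect cube.
  y = -3: RHS = -339 is not a perfect cube.
Continuing the search up to |y| = 40 finds no further solutions beyond those listed.
Collected solutions: (-3, -1).

Solutions (with |y| ≤ 40): (-3, -1).


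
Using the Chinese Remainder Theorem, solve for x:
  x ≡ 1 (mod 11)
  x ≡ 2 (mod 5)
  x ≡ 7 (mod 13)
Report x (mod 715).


Moduli 11, 5, 13 are pairwise coprime; by CRT there is a unique solution modulo M = 11 · 5 · 13 = 715.
Solve pairwise, accumulating the modulus:
  Start with x ≡ 1 (mod 11).
  Combine with x ≡ 2 (mod 5): since gcd(11, 5) = 1, we get a unique residue mod 55.
    Write x = 1 + 11·t and substitute into x ≡ 2 (mod 5): 11·t ≡ 2 − 1 = 1 (mod 5).
    Reduce coefficients mod 5: 1·t ≡ 1 (mod 5).
    So t ≡ 1 (mod 5).
    Then x = 1 + 11·1 = 12, valid modulo lcm(11, 5) = 55: x ≡ 12 (mod 55).
  Combine with x ≡ 7 (mod 13): since gcd(55, 13) = 1, we get a unique residue mod 715.
    Write x = 12 + 55·t and substitute into x ≡ 7 (mod 13): 55·t ≡ 7 − 12 = -5 (mod 13).
    Reduce coefficients mod 13: 3·t ≡ 8 (mod 13).
    The inverse of 3 mod 13 is 9 (since 3·9 = 27 = 2·13 + 1), so t ≡ 9·8 = 72 ≡ 7 (mod 13).
    Then x = 12 + 55·7 = 397, valid modulo lcm(55, 13) = 715: x ≡ 397 (mod 715).
Verify: 397 mod 11 = 1 ✓, 397 mod 5 = 2 ✓, 397 mod 13 = 7 ✓.

x ≡ 397 (mod 715).


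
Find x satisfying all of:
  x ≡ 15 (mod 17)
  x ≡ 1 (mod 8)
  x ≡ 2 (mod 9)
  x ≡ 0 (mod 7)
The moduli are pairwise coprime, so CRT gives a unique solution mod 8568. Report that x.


Product of moduli M = 17 · 8 · 9 · 7 = 8568.
Merge one congruence at a time:
  Start: x ≡ 15 (mod 17).
  Combine with x ≡ 1 (mod 8); new modulus lcm = 136.
    Write x = 15 + 17·t and substitute into x ≡ 1 (mod 8): 17·t ≡ 1 − 15 = -14 (mod 8).
    Reduce coefficients mod 8: 1·t ≡ 2 (mod 8).
    So t ≡ 2 (mod 8).
    Then x = 15 + 17·2 = 49, valid modulo lcm(17, 8) = 136: x ≡ 49 (mod 136).
  Combine with x ≡ 2 (mod 9); new modulus lcm = 1224.
    Write x = 49 + 136·t and substitute into x ≡ 2 (mod 9): 136·t ≡ 2 − 49 = -47 (mod 9).
    Reduce coefficients mod 9: 1·t ≡ 7 (mod 9).
    So t ≡ 7 (mod 9).
    Then x = 49 + 136·7 = 1001, valid modulo lcm(136, 9) = 1224: x ≡ 1001 (mod 1224).
  Combine with x ≡ 0 (mod 7); new modulus lcm = 8568.
    Write x = 1001 + 1224·t and substitute into x ≡ 0 (mod 7): 1224·t ≡ 0 − 1001 = -1001 (mod 7).
    Reduce coefficients mod 7: 6·t ≡ 0 (mod 7).
    The inverse of 6 mod 7 is 6 (since 6·6 = 36 = 5·7 + 1), so t ≡ 6·0 = 0 ≡ 0 (mod 7).
    Then x = 1001 + 1224·0 = 1001, valid modulo lcm(1224, 7) = 8568: x ≡ 1001 (mod 8568).
Verify against each original: 1001 mod 17 = 15, 1001 mod 8 = 1, 1001 mod 9 = 2, 1001 mod 7 = 0.

x ≡ 1001 (mod 8568).


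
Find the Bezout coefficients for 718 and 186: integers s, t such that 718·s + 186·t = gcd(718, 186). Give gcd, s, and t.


Euclidean algorithm on (718, 186) — divide until remainder is 0:
  718 = 3 · 186 + 160
  186 = 1 · 160 + 26
  160 = 6 · 26 + 4
  26 = 6 · 4 + 2
  4 = 2 · 2 + 0
gcd(718, 186) = 2.
Track Bezout coefficients alongside the remainders: start with r₀ = 718 = a·1 + b·0 (s = 1, t = 0) and r₁ = 186 = a·0 + b·1 (s = 0, t = 1); each new remainder r_{k+1} = r_{k-1} − q_k·r_k inherits s_{k+1} = s_{k-1} − q_k·s_k, t_{k+1} = t_{k-1} − q_k·t_k, so r_k = a·s_k + b·t_k at every step:
  q = 3: r = 160, s = 1 − 3·0 = 1, t = 0 − 3·1 = -3  (check: 718·1 + 186·(-3) = 160)
  q = 1: r = 26, s = 0 − 1·1 = -1, t = 1 − 1·(-3) = 4  (check: 718·(-1) + 186·4 = 26)
  q = 6: r = 4, s = 1 − 6·(-1) = 7, t = -3 − 6·4 = -27  (check: 718·7 + 186·(-27) = 4)
  q = 6: r = 2, s = -1 − 6·7 = -43, t = 4 − 6·(-27) = 166  (check: 718·(-43) + 186·166 = 2)
The row with r = 2 (the gcd) gives the Bezout coefficients s = -43, t = 166.
Result: 718 · (-43) + 186 · (166) = 2.

gcd(718, 186) = 2; s = -43, t = 166 (check: 718·(-43) + 186·166 = 2).


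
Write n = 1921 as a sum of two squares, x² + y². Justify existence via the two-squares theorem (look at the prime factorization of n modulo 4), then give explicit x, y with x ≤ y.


Step 1: Factor n = 1921 = 17 · 113.
Step 2: Check the mod-4 condition on each prime factor: 17 ≡ 1 (mod 4), exponent 1; 113 ≡ 1 (mod 4), exponent 1.
All primes ≡ 3 (mod 4) appear to even exponent (or don't appear), so by the two-squares theorem n IS expressible as a sum of two squares.
Step 3: Build a representation. Here n = 17 · 113 is a product of primes ≡ 1 (mod 4). Each prime p ≡ 1 (mod 4) is itself a sum of two squares; find a² by testing p − a² for a perfect square:
  17: 17 − 1² = 16 = 4² ⇒ 17 = 1² + 4².
  113: 113 − 1² = 112, 113 − 2² = 109, 113 − 3² = 104, 113 − 4² = 97, 113 − 5² = 88, 113 − 6² = 77, 113 − 7² = 64 = 8² ⇒ 113 = 7² + 8².
  Combine using the Brahmagupta–Fibonacci identity (a² + b²)(c² + d²) = (ac − bd)² + (ad + bc)² = (ac + bd)² + (ad − bc)²:
  17 · 113 = 1921: from (1² + 4²)(7² + 8²), take (1·7 − 4·8, 1·8 + 4·7) = (7 − 32, 8 + 28) = (-25, 36); dropping signs (only squares matter) gives (25, 36); check 25² + 36² = 625 + 1296 = 1921 ✓.
Step 4: Order so x ≤ y and verify: 25² + 36² = 625 + 1296 = 1921 = n. ✓

n = 1921 = 25² + 36² (one valid representation with x ≤ y).


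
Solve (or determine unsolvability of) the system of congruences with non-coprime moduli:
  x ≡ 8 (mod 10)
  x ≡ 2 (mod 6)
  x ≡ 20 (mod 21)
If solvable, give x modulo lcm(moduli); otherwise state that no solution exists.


Moduli 10, 6, 21 are not pairwise coprime, so CRT works modulo lcm(m_i) when all pairwise compatibility conditions hold.
Pairwise compatibility: gcd(m_i, m_j) must divide a_i - a_j for every pair.
Merge one congruence at a time:
  Start: x ≡ 8 (mod 10).
  Combine with x ≡ 2 (mod 6): gcd(10, 6) = 2; 2 - 8 = -6, which IS divisible by 2, so compatible.
    Write x = 8 + 10·t and substitute into x ≡ 2 (mod 6): 10·t ≡ 2 − 8 = -6 (mod 6).
    Divide the congruence (and modulus) by g = 2: 5·t ≡ -3 (mod 3).
    Reduce coefficients mod 3: 2·t ≡ 0 (mod 3).
    The inverse of 2 mod 3 is 2 (since 2·2 = 4 = 1·3 + 1), so t ≡ 2·0 = 0 ≡ 0 (mod 3).
    Then x = 8 + 10·0 = 8, valid modulo lcm(10, 6) = 30: x ≡ 8 (mod 30).
  Combine with x ≡ 20 (mod 21): gcd(30, 21) = 3; 20 - 8 = 12, which IS divisible by 3, so compatible.
    Write x = 8 + 30·t and substitute into x ≡ 20 (mod 21): 30·t ≡ 20 − 8 = 12 (mod 21).
    Divide the congruence (and modulus) by g = 3: 10·t ≡ 4 (mod 7).
    Reduce coefficients mod 7: 3·t ≡ 4 (mod 7).
    The inverse of 3 mod 7 is 5 (since 3·5 = 15 = 2·7 + 1), so t ≡ 5·4 = 20 ≡ 6 (mod 7).
    Then x = 8 + 30·6 = 188, valid modulo lcm(30, 21) = 210: x ≡ 188 (mod 210).
Verify: 188 mod 10 = 8, 188 mod 6 = 2, 188 mod 21 = 20.

x ≡ 188 (mod 210).


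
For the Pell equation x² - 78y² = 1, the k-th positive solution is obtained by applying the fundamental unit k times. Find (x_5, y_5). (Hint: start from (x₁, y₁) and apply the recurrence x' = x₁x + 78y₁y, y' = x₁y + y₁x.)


Step 1: Find the fundamental solution (x₁, y₁) of x² - 78y² = 1.
  Expand √78 as a continued fraction. a₀ = ⌊√78⌋ = 8; iterate m_{k+1} = d_k·a_k − m_k, d_{k+1} = (78 − m_{k+1}²)/d_k, a_{k+1} = ⌊(a₀ + m_{k+1})/d_{k+1}⌋ (starting m₀ = 0, d₀ = 1), with convergents p_k = a_k·p_{k-1} + p_{k-2}, q_k = a_k·q_{k-1} + q_{k-2} (p₋₁ = 1, q₋₁ = 0):
  k = 0: a₀ = 8; p₀/q₀ = 8/1; p₀² − 78·q₀² = 64 − 78 = -14.
  k = 1: m = 8, d = 14, a = ⌊(8 + 8)/14⌋ = 1; p/q = (1·8 + 1)/(1·1 + 0) = 9/1; p² − 78·q² = 81 − 78 = 3.
  k = 2: m = 6, d = 3, a = ⌊(8 + 6)/3⌋ = 4; p/q = (4·9 + 8)/(4·1 + 1) = 44/5; p² − 78·q² = 1936 − 1950 = -14.
  k = 3: m = 6, d = 14, a = ⌊(8 + 6)/14⌋ = 1; p/q = (1·44 + 9)/(1·5 + 1) = 53/6; p² − 78·q² = 2809 − 2808 = 1.
  The first convergent with p² − 78·q² = 1 gives the fundamental solution (x₁, y₁) = (53, 6).
Step 2: Apply the recurrence (x_{n+1}, y_{n+1}) = (x₁x_n + 78y₁y_n, x₁y_n + y₁x_n) repeatedly.
  From (x_1, y_1) = (53, 6): x_2 = 53·53 + 78·6·6 = 5617; y_2 = 53·6 + 6·53 = 636.
  From (x_2, y_2) = (5617, 636): x_3 = 53·5617 + 78·6·636 = 595349; y_3 = 53·636 + 6·5617 = 67410.
  From (x_3, y_3) = (595349, 67410): x_4 = 53·595349 + 78·6·67410 = 63101377; y_4 = 53·67410 + 6·595349 = 7144824.
  From (x_4, y_4) = (63101377, 7144824): x_5 = 53·63101377 + 78·6·7144824 = 6688150613; y_5 = 53·7144824 + 6·63101377 = 757283934.
Step 3: Verify x_5² - 78·y_5² = 44731358622172275769 - 44731358622172275768 = 1 (should be 1). ✓

(x_1, y_1) = (53, 6); (x_5, y_5) = (6688150613, 757283934).


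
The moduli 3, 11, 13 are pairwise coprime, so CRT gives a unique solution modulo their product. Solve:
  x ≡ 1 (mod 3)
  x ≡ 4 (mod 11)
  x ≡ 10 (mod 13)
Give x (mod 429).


Moduli 3, 11, 13 are pairwise coprime; by CRT there is a unique solution modulo M = 3 · 11 · 13 = 429.
Solve pairwise, accumulating the modulus:
  Start with x ≡ 1 (mod 3).
  Combine with x ≡ 4 (mod 11): since gcd(3, 11) = 1, we get a unique residue mod 33.
    Write x = 1 + 3·t and substitute into x ≡ 4 (mod 11): 3·t ≡ 4 − 1 = 3 (mod 11).
    The inverse of 3 mod 11 is 4 (since 3·4 = 12 = 1·11 + 1), so t ≡ 4·3 = 12 ≡ 1 (mod 11).
    Then x = 1 + 3·1 = 4, valid modulo lcm(3, 11) = 33: x ≡ 4 (mod 33).
  Combine with x ≡ 10 (mod 13): since gcd(33, 13) = 1, we get a unique residue mod 429.
    Write x = 4 + 33·t and substitute into x ≡ 10 (mod 13): 33·t ≡ 10 − 4 = 6 (mod 13).
    Reduce coefficients mod 13: 7·t ≡ 6 (mod 13).
    The inverse of 7 mod 13 is 2 (since 7·2 = 14 = 1·13 + 1), so t ≡ 2·6 = 12 ≡ 12 (mod 13).
    Then x = 4 + 33·12 = 400, valid modulo lcm(33, 13) = 429: x ≡ 400 (mod 429).
Verify: 400 mod 3 = 1 ✓, 400 mod 11 = 4 ✓, 400 mod 13 = 10 ✓.

x ≡ 400 (mod 429).


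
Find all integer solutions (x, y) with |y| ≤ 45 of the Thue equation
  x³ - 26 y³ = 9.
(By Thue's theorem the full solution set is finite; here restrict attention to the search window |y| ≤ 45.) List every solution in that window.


The equation is x³ - 26y³ = 9. For fixed y, x³ = 26·y³ + 9, so a solution requires the RHS to be a perfect cube.
Strategy: iterate y from -45 to 45, compute RHS = 26·y³ + 9, and check whether it is a (positive or negative) perfect cube.
Check small values of y:
  y = 0: RHS = 9 is not a perfect cube.
  y = 1: RHS = 35 is not a perfect cube.
  y = -1: RHS = -17 is not a perfect cube.
  y = 2: RHS = 217 is not a perfect cube.
  y = -2: RHS = -199 is not a perfect cube.
  y = 3: RHS = 711 is not a perfect cube.
  y = -3: RHS = -693 is not a perfect cube.
Continuing the search up to |y| = 45 finds no solutions either.
No (x, y) in the scanned range satisfies the equation.

No integer solutions with |y| ≤ 45.


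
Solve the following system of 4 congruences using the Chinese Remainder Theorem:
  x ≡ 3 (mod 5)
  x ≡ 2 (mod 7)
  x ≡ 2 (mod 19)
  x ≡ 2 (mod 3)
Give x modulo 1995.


Product of moduli M = 5 · 7 · 19 · 3 = 1995.
Merge one congruence at a time:
  Start: x ≡ 3 (mod 5).
  Combine with x ≡ 2 (mod 7); new modulus lcm = 35.
    Write x = 3 + 5·t and substitute into x ≡ 2 (mod 7): 5·t ≡ 2 − 3 = -1 (mod 7).
    Reduce coefficients mod 7: 5·t ≡ 6 (mod 7).
    The inverse of 5 mod 7 is 3 (since 5·3 = 15 = 2·7 + 1), so t ≡ 3·6 = 18 ≡ 4 (mod 7).
    Then x = 3 + 5·4 = 23, valid modulo lcm(5, 7) = 35: x ≡ 23 (mod 35).
  Combine with x ≡ 2 (mod 19); new modulus lcm = 665.
    Write x = 23 + 35·t and substitute into x ≡ 2 (mod 19): 35·t ≡ 2 − 23 = -21 (mod 19).
    Reduce coefficients mod 19: 16·t ≡ 17 (mod 19).
    The inverse of 16 mod 19 is 6 (since 16·6 = 96 = 5·19 + 1), so t ≡ 6·17 = 102 ≡ 7 (mod 19).
    Then x = 23 + 35·7 = 268, valid modulo lcm(35, 19) = 665: x ≡ 268 (mod 665).
  Combine with x ≡ 2 (mod 3); new modulus lcm = 1995.
    Write x = 268 + 665·t and substitute into x ≡ 2 (mod 3): 665·t ≡ 2 − 268 = -266 (mod 3).
    Reduce coefficients mod 3: 2·t ≡ 1 (mod 3).
    The inverse of 2 mod 3 is 2 (since 2·2 = 4 = 1·3 + 1), so t ≡ 2·1 = 2 ≡ 2 (mod 3).
    Then x = 268 + 665·2 = 1598, valid modulo lcm(665, 3) = 1995: x ≡ 1598 (mod 1995).
Verify against each original: 1598 mod 5 = 3, 1598 mod 7 = 2, 1598 mod 19 = 2, 1598 mod 3 = 2.

x ≡ 1598 (mod 1995).


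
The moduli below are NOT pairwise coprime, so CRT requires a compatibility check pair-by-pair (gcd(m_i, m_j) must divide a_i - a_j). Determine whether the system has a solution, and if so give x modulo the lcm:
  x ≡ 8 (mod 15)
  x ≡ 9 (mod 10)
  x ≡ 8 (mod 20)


Moduli 15, 10, 20 are not pairwise coprime, so CRT works modulo lcm(m_i) when all pairwise compatibility conditions hold.
Pairwise compatibility: gcd(m_i, m_j) must divide a_i - a_j for every pair.
Merge one congruence at a time:
  Start: x ≡ 8 (mod 15).
  Combine with x ≡ 9 (mod 10): gcd(15, 10) = 5, and 9 - 8 = 1 is NOT divisible by 5.
    ⇒ system is inconsistent (no integer solution).

No solution (the system is inconsistent).


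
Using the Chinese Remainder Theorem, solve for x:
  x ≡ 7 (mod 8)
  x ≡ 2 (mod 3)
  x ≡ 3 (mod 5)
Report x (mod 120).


Moduli 8, 3, 5 are pairwise coprime; by CRT there is a unique solution modulo M = 8 · 3 · 5 = 120.
Solve pairwise, accumulating the modulus:
  Start with x ≡ 7 (mod 8).
  Combine with x ≡ 2 (mod 3): since gcd(8, 3) = 1, we get a unique residue mod 24.
    Write x = 7 + 8·t and substitute into x ≡ 2 (mod 3): 8·t ≡ 2 − 7 = -5 (mod 3).
    Reduce coefficients mod 3: 2·t ≡ 1 (mod 3).
    The inverse of 2 mod 3 is 2 (since 2·2 = 4 = 1·3 + 1), so t ≡ 2·1 = 2 ≡ 2 (mod 3).
    Then x = 7 + 8·2 = 23, valid modulo lcm(8, 3) = 24: x ≡ 23 (mod 24).
  Combine with x ≡ 3 (mod 5): since gcd(24, 5) = 1, we get a unique residue mod 120.
    Write x = 23 + 24·t and substitute into x ≡ 3 (mod 5): 24·t ≡ 3 − 23 = -20 (mod 5).
    Reduce coefficients mod 5: 4·t ≡ 0 (mod 5).
    The inverse of 4 mod 5 is 4 (since 4·4 = 16 = 3·5 + 1), so t ≡ 4·0 = 0 ≡ 0 (mod 5).
    Then x = 23 + 24·0 = 23, valid modulo lcm(24, 5) = 120: x ≡ 23 (mod 120).
Verify: 23 mod 8 = 7 ✓, 23 mod 3 = 2 ✓, 23 mod 5 = 3 ✓.

x ≡ 23 (mod 120).


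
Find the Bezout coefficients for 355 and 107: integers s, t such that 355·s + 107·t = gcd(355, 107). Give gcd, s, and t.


Euclidean algorithm on (355, 107) — divide until remainder is 0:
  355 = 3 · 107 + 34
  107 = 3 · 34 + 5
  34 = 6 · 5 + 4
  5 = 1 · 4 + 1
  4 = 4 · 1 + 0
gcd(355, 107) = 1.
Track Bezout coefficients alongside the remainders: start with r₀ = 355 = a·1 + b·0 (s = 1, t = 0) and r₁ = 107 = a·0 + b·1 (s = 0, t = 1); each new remainder r_{k+1} = r_{k-1} − q_k·r_k inherits s_{k+1} = s_{k-1} − q_k·s_k, t_{k+1} = t_{k-1} − q_k·t_k, so r_k = a·s_k + b·t_k at every step:
  q = 3: r = 34, s = 1 − 3·0 = 1, t = 0 − 3·1 = -3  (check: 355·1 + 107·(-3) = 34)
  q = 3: r = 5, s = 0 − 3·1 = -3, t = 1 − 3·(-3) = 10  (check: 355·(-3) + 107·10 = 5)
  q = 6: r = 4, s = 1 − 6·(-3) = 19, t = -3 − 6·10 = -63  (check: 355·19 + 107·(-63) = 4)
  q = 1: r = 1, s = -3 − 1·19 = -22, t = 10 − 1·(-63) = 73  (check: 355·(-22) + 107·73 = 1)
The row with r = 1 (the gcd) gives the Bezout coefficients s = -22, t = 73.
Result: 355 · (-22) + 107 · (73) = 1.

gcd(355, 107) = 1; s = -22, t = 73 (check: 355·(-22) + 107·73 = 1).


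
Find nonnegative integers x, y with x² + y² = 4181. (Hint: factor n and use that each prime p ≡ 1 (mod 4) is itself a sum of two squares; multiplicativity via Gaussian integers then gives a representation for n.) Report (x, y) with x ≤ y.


Step 1: Factor n = 4181 = 37 · 113.
Step 2: Check the mod-4 condition on each prime factor: 37 ≡ 1 (mod 4), exponent 1; 113 ≡ 1 (mod 4), exponent 1.
All primes ≡ 3 (mod 4) appear to even exponent (or don't appear), so by the two-squares theorem n IS expressible as a sum of two squares.
Step 3: Build a representation. Here n = 37 · 113 is a product of primes ≡ 1 (mod 4). Each prime p ≡ 1 (mod 4) is itself a sum of two squares; find a² by testing p − a² for a perfect square:
  37: 37 − 1² = 36 = 6² ⇒ 37 = 1² + 6².
  113: 113 − 1² = 112, 113 − 2² = 109, 113 − 3² = 104, 113 − 4² = 97, 113 − 5² = 88, 113 − 6² = 77, 113 − 7² = 64 = 8² ⇒ 113 = 7² + 8².
  Combine using the Brahmagupta–Fibonacci identity (a² + b²)(c² + d²) = (ac − bd)² + (ad + bc)² = (ac + bd)² + (ad − bc)²:
  37 · 113 = 4181: from (1² + 6²)(7² + 8²), take (1·7 − 6·8, 1·8 + 6·7) = (7 − 48, 8 + 42) = (-41, 50); dropping signs (only squares matter) gives (41, 50); check 41² + 50² = 1681 + 2500 = 4181 ✓.
Step 4: Order so x ≤ y and verify: 41² + 50² = 1681 + 2500 = 4181 = n. ✓

n = 4181 = 41² + 50² (one valid representation with x ≤ y).


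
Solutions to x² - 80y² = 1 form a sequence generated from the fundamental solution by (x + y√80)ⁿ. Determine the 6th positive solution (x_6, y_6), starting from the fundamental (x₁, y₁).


Step 1: Find the fundamental solution (x₁, y₁) of x² - 80y² = 1.
  Expand √80 as a continued fraction. a₀ = ⌊√80⌋ = 8; iterate m_{k+1} = d_k·a_k − m_k, d_{k+1} = (80 − m_{k+1}²)/d_k, a_{k+1} = ⌊(a₀ + m_{k+1})/d_{k+1}⌋ (starting m₀ = 0, d₀ = 1), with convergents p_k = a_k·p_{k-1} + p_{k-2}, q_k = a_k·q_{k-1} + q_{k-2} (p₋₁ = 1, q₋₁ = 0):
  k = 0: a₀ = 8; p₀/q₀ = 8/1; p₀² − 80·q₀² = 64 − 80 = -16.
  k = 1: m = 8, d = 16, a = ⌊(8 + 8)/16⌋ = 1; p/q = (1·8 + 1)/(1·1 + 0) = 9/1; p² − 80·q² = 81 − 80 = 1.
  The first convergent with p² − 80·q² = 1 gives the fundamental solution (x₁, y₁) = (9, 1).
Step 2: Apply the recurrence (x_{n+1}, y_{n+1}) = (x₁x_n + 80y₁y_n, x₁y_n + y₁x_n) repeatedly.
  From (x_1, y_1) = (9, 1): x_2 = 9·9 + 80·1·1 = 161; y_2 = 9·1 + 1·9 = 18.
  From (x_2, y_2) = (161, 18): x_3 = 9·161 + 80·1·18 = 2889; y_3 = 9·18 + 1·161 = 323.
  From (x_3, y_3) = (2889, 323): x_4 = 9·2889 + 80·1·323 = 51841; y_4 = 9·323 + 1·2889 = 5796.
  From (x_4, y_4) = (51841, 5796): x_5 = 9·51841 + 80·1·5796 = 930249; y_5 = 9·5796 + 1·51841 = 104005.
  From (x_5, y_5) = (930249, 104005): x_6 = 9·930249 + 80·1·104005 = 16692641; y_6 = 9·104005 + 1·930249 = 1866294.
Step 3: Verify x_6² - 80·y_6² = 278644263554881 - 278644263554880 = 1 (should be 1). ✓

(x_1, y_1) = (9, 1); (x_6, y_6) = (16692641, 1866294).


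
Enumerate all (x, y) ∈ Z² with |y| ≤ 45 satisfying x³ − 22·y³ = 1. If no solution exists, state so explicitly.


The equation is x³ - 22y³ = 1. For fixed y, x³ = 22·y³ + 1, so a solution requires the RHS to be a perfect cube.
Strategy: iterate y from -45 to 45, compute RHS = 22·y³ + 1, and check whether it is a (positive or negative) perfect cube.
Check small values of y:
  y = 0: RHS = 1 = (1)³ ⇒ x = 1 works.
  y = 1: RHS = 23 is not a perfect cube.
  y = -1: RHS = -21 is not a perfect cube.
  y = 2: RHS = 177 is not a perfect cube.
  y = -2: RHS = -175 is not a perfect cube.
  y = 3: RHS = 595 is not a perfect cube.
  y = -3: RHS = -593 is not a perfect cube.
Continuing the search up to |y| = 45 finds no further solutions beyond those listed.
Collected solutions: (1, 0).

Solutions (with |y| ≤ 45): (1, 0).


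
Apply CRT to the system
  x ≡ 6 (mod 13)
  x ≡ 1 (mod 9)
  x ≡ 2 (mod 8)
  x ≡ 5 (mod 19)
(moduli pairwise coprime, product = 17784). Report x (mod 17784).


Product of moduli M = 13 · 9 · 8 · 19 = 17784.
Merge one congruence at a time:
  Start: x ≡ 6 (mod 13).
  Combine with x ≡ 1 (mod 9); new modulus lcm = 117.
    Write x = 6 + 13·t and substitute into x ≡ 1 (mod 9): 13·t ≡ 1 − 6 = -5 (mod 9).
    Reduce coefficients mod 9: 4·t ≡ 4 (mod 9).
    The inverse of 4 mod 9 is 7 (since 4·7 = 28 = 3·9 + 1), so t ≡ 7·4 = 28 ≡ 1 (mod 9).
    Then x = 6 + 13·1 = 19, valid modulo lcm(13, 9) = 117: x ≡ 19 (mod 117).
  Combine with x ≡ 2 (mod 8); new modulus lcm = 936.
    Write x = 19 + 117·t and substitute into x ≡ 2 (mod 8): 117·t ≡ 2 − 19 = -17 (mod 8).
    Reduce coefficients mod 8: 5·t ≡ 7 (mod 8).
    The inverse of 5 mod 8 is 5 (since 5·5 = 25 = 3·8 + 1), so t ≡ 5·7 = 35 ≡ 3 (mod 8).
    Then x = 19 + 117·3 = 370, valid modulo lcm(117, 8) = 936: x ≡ 370 (mod 936).
  Combine with x ≡ 5 (mod 19); new modulus lcm = 17784.
    Write x = 370 + 936·t and substitute into x ≡ 5 (mod 19): 936·t ≡ 5 − 370 = -365 (mod 19).
    Reduce coefficients mod 19: 5·t ≡ 15 (mod 19).
    The inverse of 5 mod 19 is 4 (since 5·4 = 20 = 1·19 + 1), so t ≡ 4·15 = 60 ≡ 3 (mod 19).
    Then x = 370 + 936·3 = 3178, valid modulo lcm(936, 19) = 17784: x ≡ 3178 (mod 17784).
Verify against each original: 3178 mod 13 = 6, 3178 mod 9 = 1, 3178 mod 8 = 2, 3178 mod 19 = 5.

x ≡ 3178 (mod 17784).


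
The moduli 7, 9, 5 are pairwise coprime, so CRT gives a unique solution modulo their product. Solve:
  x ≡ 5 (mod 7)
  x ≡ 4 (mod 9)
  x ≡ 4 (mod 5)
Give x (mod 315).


Moduli 7, 9, 5 are pairwise coprime; by CRT there is a unique solution modulo M = 7 · 9 · 5 = 315.
Solve pairwise, accumulating the modulus:
  Start with x ≡ 5 (mod 7).
  Combine with x ≡ 4 (mod 9): since gcd(7, 9) = 1, we get a unique residue mod 63.
    Write x = 5 + 7·t and substitute into x ≡ 4 (mod 9): 7·t ≡ 4 − 5 = -1 (mod 9).
    Reduce coefficients mod 9: 7·t ≡ 8 (mod 9).
    The inverse of 7 mod 9 is 4 (since 7·4 = 28 = 3·9 + 1), so t ≡ 4·8 = 32 ≡ 5 (mod 9).
    Then x = 5 + 7·5 = 40, valid modulo lcm(7, 9) = 63: x ≡ 40 (mod 63).
  Combine with x ≡ 4 (mod 5): since gcd(63, 5) = 1, we get a unique residue mod 315.
    Write x = 40 + 63·t and substitute into x ≡ 4 (mod 5): 63·t ≡ 4 − 40 = -36 (mod 5).
    Reduce coefficients mod 5: 3·t ≡ 4 (mod 5).
    The inverse of 3 mod 5 is 2 (since 3·2 = 6 = 1·5 + 1), so t ≡ 2·4 = 8 ≡ 3 (mod 5).
    Then x = 40 + 63·3 = 229, valid modulo lcm(63, 5) = 315: x ≡ 229 (mod 315).
Verify: 229 mod 7 = 5 ✓, 229 mod 9 = 4 ✓, 229 mod 5 = 4 ✓.

x ≡ 229 (mod 315).


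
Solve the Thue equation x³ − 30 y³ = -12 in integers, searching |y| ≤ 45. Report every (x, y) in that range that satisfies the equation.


The equation is x³ - 30y³ = -12. For fixed y, x³ = 30·y³ − 12, so a solution requires the RHS to be a perfect cube.
Strategy: iterate y from -45 to 45, compute RHS = 30·y³ − 12, and check whether it is a (positive or negative) perfect cube.
Check small values of y:
  y = 0: RHS = -12 is not a perfect cube.
  y = 1: RHS = 18 is not a perfect cube.
  y = -1: RHS = -42 is not a perfect cube.
  y = 2: RHS = 228 is not a perfect cube.
  y = -2: RHS = -252 is not a perfect cube.
  y = 3: RHS = 798 is not a perfect cube.
  y = -3: RHS = -822 is not a perfect cube.
Continuing the search up to |y| = 45 finds no solutions either.
No (x, y) in the scanned range satisfies the equation.

No integer solutions with |y| ≤ 45.


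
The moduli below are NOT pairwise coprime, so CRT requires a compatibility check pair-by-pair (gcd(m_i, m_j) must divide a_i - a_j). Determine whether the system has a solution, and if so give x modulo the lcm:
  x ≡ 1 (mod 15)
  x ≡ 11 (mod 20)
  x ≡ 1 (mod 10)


Moduli 15, 20, 10 are not pairwise coprime, so CRT works modulo lcm(m_i) when all pairwise compatibility conditions hold.
Pairwise compatibility: gcd(m_i, m_j) must divide a_i - a_j for every pair.
Merge one congruence at a time:
  Start: x ≡ 1 (mod 15).
  Combine with x ≡ 11 (mod 20): gcd(15, 20) = 5; 11 - 1 = 10, which IS divisible by 5, so compatible.
    Write x = 1 + 15·t and substitute into x ≡ 11 (mod 20): 15·t ≡ 11 − 1 = 10 (mod 20).
    Divide the congruence (and modulus) by g = 5: 3·t ≡ 2 (mod 4).
    The inverse of 3 mod 4 is 3 (since 3·3 = 9 = 2·4 + 1), so t ≡ 3·2 = 6 ≡ 2 (mod 4).
    Then x = 1 + 15·2 = 31, valid modulo lcm(15, 20) = 60: x ≡ 31 (mod 60).
  Combine with x ≡ 1 (mod 10): gcd(60, 10) = 10; 1 - 31 = -30, which IS divisible by 10, so compatible.
    Write x = 31 + 60·t and substitute into x ≡ 1 (mod 10): 60·t ≡ 1 − 31 = -30 (mod 10).
    Divide the congruence (and modulus) by g = 10: 6·t ≡ -3 (mod 1).
    Modulo 1 every t works; take t = 0.
    Then x = 31 + 60·0 = 31, valid modulo lcm(60, 10) = 60: x ≡ 31 (mod 60).
Verify: 31 mod 15 = 1, 31 mod 20 = 11, 31 mod 10 = 1.

x ≡ 31 (mod 60).


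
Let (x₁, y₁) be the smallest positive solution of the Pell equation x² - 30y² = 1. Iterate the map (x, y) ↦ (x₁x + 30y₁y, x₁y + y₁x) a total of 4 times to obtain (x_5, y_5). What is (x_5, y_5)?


Step 1: Find the fundamental solution (x₁, y₁) of x² - 30y² = 1.
  Expand √30 as a continued fraction. a₀ = ⌊√30⌋ = 5; iterate m_{k+1} = d_k·a_k − m_k, d_{k+1} = (30 − m_{k+1}²)/d_k, a_{k+1} = ⌊(a₀ + m_{k+1})/d_{k+1}⌋ (starting m₀ = 0, d₀ = 1), with convergents p_k = a_k·p_{k-1} + p_{k-2}, q_k = a_k·q_{k-1} + q_{k-2} (p₋₁ = 1, q₋₁ = 0):
  k = 0: a₀ = 5; p₀/q₀ = 5/1; p₀² − 30·q₀² = 25 − 30 = -5.
  k = 1: m = 5, d = 5, a = ⌊(5 + 5)/5⌋ = 2; p/q = (2·5 + 1)/(2·1 + 0) = 11/2; p² − 30·q² = 121 − 120 = 1.
  The first convergent with p² − 30·q² = 1 gives the fundamental solution (x₁, y₁) = (11, 2).
Step 2: Apply the recurrence (x_{n+1}, y_{n+1}) = (x₁x_n + 30y₁y_n, x₁y_n + y₁x_n) repeatedly.
  From (x_1, y_1) = (11, 2): x_2 = 11·11 + 30·2·2 = 241; y_2 = 11·2 + 2·11 = 44.
  From (x_2, y_2) = (241, 44): x_3 = 11·241 + 30·2·44 = 5291; y_3 = 11·44 + 2·241 = 966.
  From (x_3, y_3) = (5291, 966): x_4 = 11·5291 + 30·2·966 = 116161; y_4 = 11·966 + 2·5291 = 21208.
  From (x_4, y_4) = (116161, 21208): x_5 = 11·116161 + 30·2·21208 = 2550251; y_5 = 11·21208 + 2·116161 = 465610.
Step 3: Verify x_5² - 30·y_5² = 6503780163001 - 6503780163000 = 1 (should be 1). ✓

(x_1, y_1) = (11, 2); (x_5, y_5) = (2550251, 465610).


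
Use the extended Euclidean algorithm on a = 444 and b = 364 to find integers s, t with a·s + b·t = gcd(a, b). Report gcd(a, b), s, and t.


Euclidean algorithm on (444, 364) — divide until remainder is 0:
  444 = 1 · 364 + 80
  364 = 4 · 80 + 44
  80 = 1 · 44 + 36
  44 = 1 · 36 + 8
  36 = 4 · 8 + 4
  8 = 2 · 4 + 0
gcd(444, 364) = 4.
Track Bezout coefficients alongside the remainders: start with r₀ = 444 = a·1 + b·0 (s = 1, t = 0) and r₁ = 364 = a·0 + b·1 (s = 0, t = 1); each new remainder r_{k+1} = r_{k-1} − q_k·r_k inherits s_{k+1} = s_{k-1} − q_k·s_k, t_{k+1} = t_{k-1} − q_k·t_k, so r_k = a·s_k + b·t_k at every step:
  q = 1: r = 80, s = 1 − 1·0 = 1, t = 0 − 1·1 = -1  (check: 444·1 + 364·(-1) = 80)
  q = 4: r = 44, s = 0 − 4·1 = -4, t = 1 − 4·(-1) = 5  (check: 444·(-4) + 364·5 = 44)
  q = 1: r = 36, s = 1 − 1·(-4) = 5, t = -1 − 1·5 = -6  (check: 444·5 + 364·(-6) = 36)
  q = 1: r = 8, s = -4 − 1·5 = -9, t = 5 − 1·(-6) = 11  (check: 444·(-9) + 364·11 = 8)
  q = 4: r = 4, s = 5 − 4·(-9) = 41, t = -6 − 4·11 = -50  (check: 444·41 + 364·(-50) = 4)
The row with r = 4 (the gcd) gives the Bezout coefficients s = 41, t = -50.
Result: 444 · (41) + 364 · (-50) = 4.

gcd(444, 364) = 4; s = 41, t = -50 (check: 444·41 + 364·(-50) = 4).


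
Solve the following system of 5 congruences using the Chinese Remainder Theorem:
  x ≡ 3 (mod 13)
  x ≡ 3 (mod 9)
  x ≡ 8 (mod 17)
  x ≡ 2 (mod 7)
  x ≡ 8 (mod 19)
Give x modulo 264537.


Product of moduli M = 13 · 9 · 17 · 7 · 19 = 264537.
Merge one congruence at a time:
  Start: x ≡ 3 (mod 13).
  Combine with x ≡ 3 (mod 9); new modulus lcm = 117.
    Write x = 3 + 13·t and substitute into x ≡ 3 (mod 9): 13·t ≡ 3 − 3 = 0 (mod 9).
    Reduce coefficients mod 9: 4·t ≡ 0 (mod 9).
    The inverse of 4 mod 9 is 7 (since 4·7 = 28 = 3·9 + 1), so t ≡ 7·0 = 0 ≡ 0 (mod 9).
    Then x = 3 + 13·0 = 3, valid modulo lcm(13, 9) = 117: x ≡ 3 (mod 117).
  Combine with x ≡ 8 (mod 17); new modulus lcm = 1989.
    Write x = 3 + 117·t and substitute into x ≡ 8 (mod 17): 117·t ≡ 8 − 3 = 5 (mod 17).
    Reduce coefficients mod 17: 15·t ≡ 5 (mod 17).
    The inverse of 15 mod 17 is 8 (since 15·8 = 120 = 7·17 + 1), so t ≡ 8·5 = 40 ≡ 6 (mod 17).
    Then x = 3 + 117·6 = 705, valid modulo lcm(117, 17) = 1989: x ≡ 705 (mod 1989).
  Combine with x ≡ 2 (mod 7); new modulus lcm = 13923.
    Write x = 705 + 1989·t and substitute into x ≡ 2 (mod 7): 1989·t ≡ 2 − 705 = -703 (mod 7).
    Reduce coefficients mod 7: 1·t ≡ 4 (mod 7).
    So t ≡ 4 (mod 7).
    Then x = 705 + 1989·4 = 8661, valid modulo lcm(1989, 7) = 13923: x ≡ 8661 (mod 13923).
  Combine with x ≡ 8 (mod 19); new modulus lcm = 264537.
    Write x = 8661 + 13923·t and substitute into x ≡ 8 (mod 19): 13923·t ≡ 8 − 8661 = -8653 (mod 19).
    Reduce coefficients mod 19: 15·t ≡ 11 (mod 19).
    The inverse of 15 mod 19 is 14 (since 15·14 = 210 = 11·19 + 1), so t ≡ 14·11 = 154 ≡ 2 (mod 19).
    Then x = 8661 + 13923·2 = 36507, valid modulo lcm(13923, 19) = 264537: x ≡ 36507 (mod 264537).
Verify against each original: 36507 mod 13 = 3, 36507 mod 9 = 3, 36507 mod 17 = 8, 36507 mod 7 = 2, 36507 mod 19 = 8.

x ≡ 36507 (mod 264537).


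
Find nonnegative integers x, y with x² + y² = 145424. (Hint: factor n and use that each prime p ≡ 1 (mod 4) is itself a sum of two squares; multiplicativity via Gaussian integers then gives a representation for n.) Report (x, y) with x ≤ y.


Step 1: Factor n = 145424 = 2^4 · 61 · 149.
Step 2: Check the mod-4 condition on each prime factor: 2 = 2 (special); 61 ≡ 1 (mod 4), exponent 1; 149 ≡ 1 (mod 4), exponent 1.
All primes ≡ 3 (mod 4) appear to even exponent (or don't appear), so by the two-squares theorem n IS expressible as a sum of two squares.
Step 3: Build a representation. Group n = k² · m with k = 4 and m = 61 · 149 = 9089 (a product of primes ≡ 1 (mod 4)); a representation of m scales to one of n via (k·x)² + (k·y)² = k²(x² + y²). Each prime p ≡ 1 (mod 4) is itself a sum of two squares; find a² by testing p − a² for a perfect square:
  61: 61 − 1² = 60, 61 − 2² = 57, 61 − 3² = 52, 61 − 4² = 45, 61 − 5² = 36 = 6² ⇒ 61 = 5² + 6².
  149: 149 − 1² = 148, 149 − 2² = 145, 149 − 3² = 140, 149 − 4² = 133, 149 − 5² = 124, 149 − 6² = 113, 149 − 7² = 100 = 10² ⇒ 149 = 7² + 10².
  Combine using the Brahmagupta–Fibonacci identity (a² + b²)(c² + d²) = (ac − bd)² + (ad + bc)² = (ac + bd)² + (ad − bc)²:
  61 · 149 = 9089: from (5² + 6²)(7² + 10²), take (5·7 − 6·10, 5·10 + 6·7) = (35 − 60, 50 + 42) = (-25, 92); dropping signs (only squares matter) gives (25, 92); check 25² + 92² = 625 + 8464 = 9089 ✓.
  Scale by k = 4: (4·25, 4·92) = (100, 368).
Step 4: Order so x ≤ y and verify: 100² + 368² = 10000 + 135424 = 145424 = n. ✓

n = 145424 = 100² + 368² (one valid representation with x ≤ y).


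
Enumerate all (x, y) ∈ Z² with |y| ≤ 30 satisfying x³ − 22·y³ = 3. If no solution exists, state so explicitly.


The equation is x³ - 22y³ = 3. For fixed y, x³ = 22·y³ + 3, so a solution requires the RHS to be a perfect cube.
Strategy: iterate y from -30 to 30, compute RHS = 22·y³ + 3, and check whether it is a (positive or negative) perfect cube.
Check small values of y:
  y = 0: RHS = 3 is not a perfect cube.
  y = 1: RHS = 25 is not a perfect cube.
  y = -1: RHS = -19 is not a perfect cube.
  y = 2: RHS = 179 is not a perfect cube.
  y = -2: RHS = -173 is not a perfect cube.
  y = 3: RHS = 597 is not a perfect cube.
  y = -3: RHS = -591 is not a perfect cube.
Continuing the search up to |y| = 30 finds no solutions either.
No (x, y) in the scanned range satisfies the equation.

No integer solutions with |y| ≤ 30.


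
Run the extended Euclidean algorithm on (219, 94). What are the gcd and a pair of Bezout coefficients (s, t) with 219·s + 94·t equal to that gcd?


Euclidean algorithm on (219, 94) — divide until remainder is 0:
  219 = 2 · 94 + 31
  94 = 3 · 31 + 1
  31 = 31 · 1 + 0
gcd(219, 94) = 1.
Track Bezout coefficients alongside the remainders: start with r₀ = 219 = a·1 + b·0 (s = 1, t = 0) and r₁ = 94 = a·0 + b·1 (s = 0, t = 1); each new remainder r_{k+1} = r_{k-1} − q_k·r_k inherits s_{k+1} = s_{k-1} − q_k·s_k, t_{k+1} = t_{k-1} − q_k·t_k, so r_k = a·s_k + b·t_k at every step:
  q = 2: r = 31, s = 1 − 2·0 = 1, t = 0 − 2·1 = -2  (check: 219·1 + 94·(-2) = 31)
  q = 3: r = 1, s = 0 − 3·1 = -3, t = 1 − 3·(-2) = 7  (check: 219·(-3) + 94·7 = 1)
The row with r = 1 (the gcd) gives the Bezout coefficients s = -3, t = 7.
Result: 219 · (-3) + 94 · (7) = 1.

gcd(219, 94) = 1; s = -3, t = 7 (check: 219·(-3) + 94·7 = 1).


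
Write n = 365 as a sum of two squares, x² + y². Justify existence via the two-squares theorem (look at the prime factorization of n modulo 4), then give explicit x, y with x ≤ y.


Step 1: Factor n = 365 = 5 · 73.
Step 2: Check the mod-4 condition on each prime factor: 5 ≡ 1 (mod 4), exponent 1; 73 ≡ 1 (mod 4), exponent 1.
All primes ≡ 3 (mod 4) appear to even exponent (or don't appear), so by the two-squares theorem n IS expressible as a sum of two squares.
Step 3: Build a representation. Here n = 5 · 73 is a product of primes ≡ 1 (mod 4). Each prime p ≡ 1 (mod 4) is itself a sum of two squares; find a² by testing p − a² for a perfect square:
  5: 5 − 1² = 4 = 2² ⇒ 5 = 1² + 2².
  73: 73 − 1² = 72, 73 − 2² = 69, 73 − 3² = 64 = 8² ⇒ 73 = 3² + 8².
  Combine using the Brahmagupta–Fibonacci identity (a² + b²)(c² + d²) = (ac − bd)² + (ad + bc)² = (ac + bd)² + (ad − bc)²:
  5 · 73 = 365: from (1² + 2²)(3² + 8²), take (1·3 − 2·8, 1·8 + 2·3) = (3 − 16, 8 + 6) = (-13, 14); dropping signs (only squares matter) gives (13, 14); check 13² + 14² = 169 + 196 = 365 ✓.
Step 4: Order so x ≤ y and verify: 13² + 14² = 169 + 196 = 365 = n. ✓

n = 365 = 13² + 14² (one valid representation with x ≤ y).


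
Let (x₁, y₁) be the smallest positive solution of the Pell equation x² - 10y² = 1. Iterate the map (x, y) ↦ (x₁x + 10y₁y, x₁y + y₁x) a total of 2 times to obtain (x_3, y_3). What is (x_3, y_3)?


Step 1: Find the fundamental solution (x₁, y₁) of x² - 10y² = 1.
  Expand √10 as a continued fraction. a₀ = ⌊√10⌋ = 3; iterate m_{k+1} = d_k·a_k − m_k, d_{k+1} = (10 − m_{k+1}²)/d_k, a_{k+1} = ⌊(a₀ + m_{k+1})/d_{k+1}⌋ (starting m₀ = 0, d₀ = 1), with convergents p_k = a_k·p_{k-1} + p_{k-2}, q_k = a_k·q_{k-1} + q_{k-2} (p₋₁ = 1, q₋₁ = 0):
  k = 0: a₀ = 3; p₀/q₀ = 3/1; p₀² − 10·q₀² = 9 − 10 = -1.
  k = 1: m = 3, d = 1, a = ⌊(3 + 3)/1⌋ = 6; p/q = (6·3 + 1)/(6·1 + 0) = 19/6; p² − 10·q² = 361 − 360 = 1.
  The first convergent with p² − 10·q² = 1 gives the fundamental solution (x₁, y₁) = (19, 6).
Step 2: Apply the recurrence (x_{n+1}, y_{n+1}) = (x₁x_n + 10y₁y_n, x₁y_n + y₁x_n) repeatedly.
  From (x_1, y_1) = (19, 6): x_2 = 19·19 + 10·6·6 = 721; y_2 = 19·6 + 6·19 = 228.
  From (x_2, y_2) = (721, 228): x_3 = 19·721 + 10·6·228 = 27379; y_3 = 19·228 + 6·721 = 8658.
Step 3: Verify x_3² - 10·y_3² = 749609641 - 749609640 = 1 (should be 1). ✓

(x_1, y_1) = (19, 6); (x_3, y_3) = (27379, 8658).


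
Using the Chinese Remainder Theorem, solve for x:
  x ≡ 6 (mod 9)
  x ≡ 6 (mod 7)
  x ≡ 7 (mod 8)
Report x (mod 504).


Moduli 9, 7, 8 are pairwise coprime; by CRT there is a unique solution modulo M = 9 · 7 · 8 = 504.
Solve pairwise, accumulating the modulus:
  Start with x ≡ 6 (mod 9).
  Combine with x ≡ 6 (mod 7): since gcd(9, 7) = 1, we get a unique residue mod 63.
    Write x = 6 + 9·t and substitute into x ≡ 6 (mod 7): 9·t ≡ 6 − 6 = 0 (mod 7).
    Reduce coefficients mod 7: 2·t ≡ 0 (mod 7).
    The inverse of 2 mod 7 is 4 (since 2·4 = 8 = 1·7 + 1), so t ≡ 4·0 = 0 ≡ 0 (mod 7).
    Then x = 6 + 9·0 = 6, valid modulo lcm(9, 7) = 63: x ≡ 6 (mod 63).
  Combine with x ≡ 7 (mod 8): since gcd(63, 8) = 1, we get a unique residue mod 504.
    Write x = 6 + 63·t and substitute into x ≡ 7 (mod 8): 63·t ≡ 7 − 6 = 1 (mod 8).
    Reduce coefficients mod 8: 7·t ≡ 1 (mod 8).
    The inverse of 7 mod 8 is 7 (since 7·7 = 49 = 6·8 + 1), so t ≡ 7·1 = 7 ≡ 7 (mod 8).
    Then x = 6 + 63·7 = 447, valid modulo lcm(63, 8) = 504: x ≡ 447 (mod 504).
Verify: 447 mod 9 = 6 ✓, 447 mod 7 = 6 ✓, 447 mod 8 = 7 ✓.

x ≡ 447 (mod 504).


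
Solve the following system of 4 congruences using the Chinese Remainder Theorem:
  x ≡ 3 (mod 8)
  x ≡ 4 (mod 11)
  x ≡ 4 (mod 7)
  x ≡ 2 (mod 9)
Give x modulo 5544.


Product of moduli M = 8 · 11 · 7 · 9 = 5544.
Merge one congruence at a time:
  Start: x ≡ 3 (mod 8).
  Combine with x ≡ 4 (mod 11); new modulus lcm = 88.
    Write x = 3 + 8·t and substitute into x ≡ 4 (mod 11): 8·t ≡ 4 − 3 = 1 (mod 11).
    The inverse of 8 mod 11 is 7 (since 8·7 = 56 = 5·11 + 1), so t ≡ 7·1 = 7 ≡ 7 (mod 11).
    Then x = 3 + 8·7 = 59, valid modulo lcm(8, 11) = 88: x ≡ 59 (mod 88).
  Combine with x ≡ 4 (mod 7); new modulus lcm = 616.
    Write x = 59 + 88·t and substitute into x ≡ 4 (mod 7): 88·t ≡ 4 − 59 = -55 (mod 7).
    Reduce coefficients mod 7: 4·t ≡ 1 (mod 7).
    The inverse of 4 mod 7 is 2 (since 4·2 = 8 = 1·7 + 1), so t ≡ 2·1 = 2 ≡ 2 (mod 7).
    Then x = 59 + 88·2 = 235, valid modulo lcm(88, 7) = 616: x ≡ 235 (mod 616).
  Combine with x ≡ 2 (mod 9); new modulus lcm = 5544.
    Write x = 235 + 616·t and substitute into x ≡ 2 (mod 9): 616·t ≡ 2 − 235 = -233 (mod 9).
    Reduce coefficients mod 9: 4·t ≡ 1 (mod 9).
    The inverse of 4 mod 9 is 7 (since 4·7 = 28 = 3·9 + 1), so t ≡ 7·1 = 7 ≡ 7 (mod 9).
    Then x = 235 + 616·7 = 4547, valid modulo lcm(616, 9) = 5544: x ≡ 4547 (mod 5544).
Verify against each original: 4547 mod 8 = 3, 4547 mod 11 = 4, 4547 mod 7 = 4, 4547 mod 9 = 2.

x ≡ 4547 (mod 5544).
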